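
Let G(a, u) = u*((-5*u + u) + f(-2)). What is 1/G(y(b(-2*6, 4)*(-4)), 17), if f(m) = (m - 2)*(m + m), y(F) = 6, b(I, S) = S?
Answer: -1/884 ≈ -0.0011312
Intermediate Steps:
f(m) = 2*m*(-2 + m) (f(m) = (-2 + m)*(2*m) = 2*m*(-2 + m))
G(a, u) = u*(16 - 4*u) (G(a, u) = u*((-5*u + u) + 2*(-2)*(-2 - 2)) = u*(-4*u + 2*(-2)*(-4)) = u*(-4*u + 16) = u*(16 - 4*u))
1/G(y(b(-2*6, 4)*(-4)), 17) = 1/(4*17*(4 - 1*17)) = 1/(4*17*(4 - 17)) = 1/(4*17*(-13)) = 1/(-884) = -1/884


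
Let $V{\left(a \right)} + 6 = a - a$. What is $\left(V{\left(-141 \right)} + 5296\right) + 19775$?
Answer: $25065$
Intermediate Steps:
$V{\left(a \right)} = -6$ ($V{\left(a \right)} = -6 + \left(a - a\right) = -6 + 0 = -6$)
$\left(V{\left(-141 \right)} + 5296\right) + 19775 = \left(-6 + 5296\right) + 19775 = 5290 + 19775 = 25065$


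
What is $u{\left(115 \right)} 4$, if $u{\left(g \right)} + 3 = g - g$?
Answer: $-12$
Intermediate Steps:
$u{\left(g \right)} = -3$ ($u{\left(g \right)} = -3 + \left(g - g\right) = -3 + 0 = -3$)
$u{\left(115 \right)} 4 = \left(-3\right) 4 = -12$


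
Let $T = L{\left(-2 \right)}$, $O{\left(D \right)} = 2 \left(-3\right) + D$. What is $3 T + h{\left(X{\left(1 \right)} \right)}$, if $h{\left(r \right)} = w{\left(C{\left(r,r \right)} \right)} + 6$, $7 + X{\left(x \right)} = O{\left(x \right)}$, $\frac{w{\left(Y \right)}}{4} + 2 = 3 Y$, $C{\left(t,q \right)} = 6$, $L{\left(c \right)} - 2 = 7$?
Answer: $97$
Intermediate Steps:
$L{\left(c \right)} = 9$ ($L{\left(c \right)} = 2 + 7 = 9$)
$O{\left(D \right)} = -6 + D$
$w{\left(Y \right)} = -8 + 12 Y$ ($w{\left(Y \right)} = -8 + 4 \cdot 3 Y = -8 + 12 Y$)
$X{\left(x \right)} = -13 + x$ ($X{\left(x \right)} = -7 + \left(-6 + x\right) = -13 + x$)
$h{\left(r \right)} = 70$ ($h{\left(r \right)} = \left(-8 + 12 \cdot 6\right) + 6 = \left(-8 + 72\right) + 6 = 64 + 6 = 70$)
$T = 9$
$3 T + h{\left(X{\left(1 \right)} \right)} = 3 \cdot 9 + 70 = 27 + 70 = 97$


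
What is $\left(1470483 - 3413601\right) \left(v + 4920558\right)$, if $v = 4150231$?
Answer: $-17625613380102$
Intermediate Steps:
$\left(1470483 - 3413601\right) \left(v + 4920558\right) = \left(1470483 - 3413601\right) \left(4150231 + 4920558\right) = \left(-1943118\right) 9070789 = -17625613380102$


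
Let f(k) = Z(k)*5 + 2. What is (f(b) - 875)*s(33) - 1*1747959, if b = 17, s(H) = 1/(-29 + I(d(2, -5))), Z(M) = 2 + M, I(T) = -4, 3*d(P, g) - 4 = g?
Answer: -57681869/33 ≈ -1.7479e+6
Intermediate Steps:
d(P, g) = 4/3 + g/3
s(H) = -1/33 (s(H) = 1/(-29 - 4) = 1/(-33) = -1/33)
f(k) = 12 + 5*k (f(k) = (2 + k)*5 + 2 = (10 + 5*k) + 2 = 12 + 5*k)
(f(b) - 875)*s(33) - 1*1747959 = ((12 + 5*17) - 875)*(-1/33) - 1*1747959 = ((12 + 85) - 875)*(-1/33) - 1747959 = (97 - 875)*(-1/33) - 1747959 = -778*(-1/33) - 1747959 = 778/33 - 1747959 = -57681869/33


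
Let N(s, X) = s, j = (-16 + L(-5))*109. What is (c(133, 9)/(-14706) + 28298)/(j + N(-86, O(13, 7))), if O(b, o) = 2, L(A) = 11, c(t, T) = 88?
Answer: -208075150/4639743 ≈ -44.846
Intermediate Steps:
j = -545 (j = (-16 + 11)*109 = -5*109 = -545)
(c(133, 9)/(-14706) + 28298)/(j + N(-86, O(13, 7))) = (88/(-14706) + 28298)/(-545 - 86) = (88*(-1/14706) + 28298)/(-631) = (-44/7353 + 28298)*(-1/631) = (208075150/7353)*(-1/631) = -208075150/4639743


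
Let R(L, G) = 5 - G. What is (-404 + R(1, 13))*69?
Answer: -28428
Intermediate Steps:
(-404 + R(1, 13))*69 = (-404 + (5 - 1*13))*69 = (-404 + (5 - 13))*69 = (-404 - 8)*69 = -412*69 = -28428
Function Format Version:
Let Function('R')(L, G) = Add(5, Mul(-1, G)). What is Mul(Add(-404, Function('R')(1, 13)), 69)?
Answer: -28428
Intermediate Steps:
Mul(Add(-404, Function('R')(1, 13)), 69) = Mul(Add(-404, Add(5, Mul(-1, 13))), 69) = Mul(Add(-404, Add(5, -13)), 69) = Mul(Add(-404, -8), 69) = Mul(-412, 69) = -28428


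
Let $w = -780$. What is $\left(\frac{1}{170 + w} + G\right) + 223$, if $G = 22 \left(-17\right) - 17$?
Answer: $- \frac{102481}{610} \approx -168.0$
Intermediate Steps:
$G = -391$ ($G = -374 - 17 = -391$)
$\left(\frac{1}{170 + w} + G\right) + 223 = \left(\frac{1}{170 - 780} - 391\right) + 223 = \left(\frac{1}{-610} - 391\right) + 223 = \left(- \frac{1}{610} - 391\right) + 223 = - \frac{238511}{610} + 223 = - \frac{102481}{610}$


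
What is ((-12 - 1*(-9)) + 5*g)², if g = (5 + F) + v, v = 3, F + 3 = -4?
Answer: 4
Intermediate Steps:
F = -7 (F = -3 - 4 = -7)
g = 1 (g = (5 - 7) + 3 = -2 + 3 = 1)
((-12 - 1*(-9)) + 5*g)² = ((-12 - 1*(-9)) + 5*1)² = ((-12 + 9) + 5)² = (-3 + 5)² = 2² = 4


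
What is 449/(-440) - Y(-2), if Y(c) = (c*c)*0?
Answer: -449/440 ≈ -1.0205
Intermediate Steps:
Y(c) = 0 (Y(c) = c**2*0 = 0)
449/(-440) - Y(-2) = 449/(-440) - 1*0 = 449*(-1/440) + 0 = -449/440 + 0 = -449/440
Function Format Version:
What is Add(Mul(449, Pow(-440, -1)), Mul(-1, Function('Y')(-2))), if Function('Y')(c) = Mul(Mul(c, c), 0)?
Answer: Rational(-449, 440) ≈ -1.0205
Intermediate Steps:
Function('Y')(c) = 0 (Function('Y')(c) = Mul(Pow(c, 2), 0) = 0)
Add(Mul(449, Pow(-440, -1)), Mul(-1, Function('Y')(-2))) = Add(Mul(449, Pow(-440, -1)), Mul(-1, 0)) = Add(Mul(449, Rational(-1, 440)), 0) = Add(Rational(-449, 440), 0) = Rational(-449, 440)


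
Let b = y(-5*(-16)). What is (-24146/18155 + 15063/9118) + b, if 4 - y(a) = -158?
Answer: 26870346517/165537290 ≈ 162.32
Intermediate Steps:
y(a) = 162 (y(a) = 4 - 1*(-158) = 4 + 158 = 162)
b = 162
(-24146/18155 + 15063/9118) + b = (-24146/18155 + 15063/9118) + 162 = 53305537/165537290 + 162 = 26870346517/165537290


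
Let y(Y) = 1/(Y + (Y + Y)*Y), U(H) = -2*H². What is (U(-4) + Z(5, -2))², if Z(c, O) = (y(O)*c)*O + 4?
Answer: 7921/9 ≈ 880.11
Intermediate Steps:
y(Y) = 1/(Y + 2*Y²) (y(Y) = 1/(Y + (2*Y)*Y) = 1/(Y + 2*Y²))
Z(c, O) = 4 + c/(1 + 2*O) (Z(c, O) = ((1/(O*(1 + 2*O)))*c)*O + 4 = (c/(O*(1 + 2*O)))*O + 4 = c/(1 + 2*O) + 4 = 4 + c/(1 + 2*O))
(U(-4) + Z(5, -2))² = (-2*(-4)² + (4 + 5 + 8*(-2))/(1 + 2*(-2)))² = (-2*16 + (4 + 5 - 16)/(1 - 4))² = (-32 - 7/(-3))² = (-32 - ⅓*(-7))² = (-32 + 7/3)² = (-89/3)² = 7921/9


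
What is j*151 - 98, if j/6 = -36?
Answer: -32714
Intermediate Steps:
j = -216 (j = 6*(-36) = -216)
j*151 - 98 = -216*151 - 98 = -32616 - 98 = -32714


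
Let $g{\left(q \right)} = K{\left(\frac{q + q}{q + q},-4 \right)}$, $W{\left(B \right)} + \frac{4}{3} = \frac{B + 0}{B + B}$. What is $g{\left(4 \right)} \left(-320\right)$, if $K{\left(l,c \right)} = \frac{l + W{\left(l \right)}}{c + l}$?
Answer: $\frac{160}{9} \approx 17.778$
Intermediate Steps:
$W{\left(B \right)} = - \frac{5}{6}$ ($W{\left(B \right)} = - \frac{4}{3} + \frac{B + 0}{B + B} = - \frac{4}{3} + \frac{B}{2 B} = - \frac{4}{3} + B \frac{1}{2 B} = - \frac{4}{3} + \frac{1}{2} = - \frac{5}{6}$)
$K{\left(l,c \right)} = \frac{- \frac{5}{6} + l}{c + l}$ ($K{\left(l,c \right)} = \frac{l - \frac{5}{6}}{c + l} = \frac{- \frac{5}{6} + l}{c + l}$)
$g{\left(q \right)} = - \frac{1}{18}$ ($g{\left(q \right)} = \frac{- \frac{5}{6} + \frac{q + q}{q + q}}{-4 + \frac{q + q}{q + q}} = \frac{- \frac{5}{6} + \frac{2 q}{2 q}}{-4 + \frac{2 q}{2 q}} = \frac{- \frac{5}{6} + 2 q \frac{1}{2 q}}{-4 + 2 q \frac{1}{2 q}} = \frac{- \frac{5}{6} + 1}{-4 + 1} = \frac{1}{-3} \cdot \frac{1}{6} = \left(- \frac{1}{3}\right) \frac{1}{6} = - \frac{1}{18}$)
$g{\left(4 \right)} \left(-320\right) = \left(- \frac{1}{18}\right) \left(-320\right) = \frac{160}{9}$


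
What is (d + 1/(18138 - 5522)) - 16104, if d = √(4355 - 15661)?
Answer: -203168063/12616 + I*√11306 ≈ -16104.0 + 106.33*I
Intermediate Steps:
d = I*√11306 (d = √(-11306) = I*√11306 ≈ 106.33*I)
(d + 1/(18138 - 5522)) - 16104 = (I*√11306 + 1/(18138 - 5522)) - 16104 = (I*√11306 + 1/12616) - 16104 = (1/12616 + I*√11306) - 16104 = -203168063/12616 + I*√11306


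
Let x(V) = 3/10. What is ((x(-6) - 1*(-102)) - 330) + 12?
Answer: -2157/10 ≈ -215.70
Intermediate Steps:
x(V) = 3/10 (x(V) = 3*(1/10) = 3/10)
((x(-6) - 1*(-102)) - 330) + 12 = ((3/10 - 1*(-102)) - 330) + 12 = ((3/10 + 102) - 330) + 12 = (1023/10 - 330) + 12 = -2277/10 + 12 = -2157/10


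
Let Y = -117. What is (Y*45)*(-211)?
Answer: 1110915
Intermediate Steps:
(Y*45)*(-211) = -117*45*(-211) = -5265*(-211) = 1110915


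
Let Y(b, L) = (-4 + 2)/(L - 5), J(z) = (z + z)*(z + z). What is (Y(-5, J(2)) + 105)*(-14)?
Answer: -16142/11 ≈ -1467.5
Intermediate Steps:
J(z) = 4*z² (J(z) = (2*z)*(2*z) = 4*z²)
Y(b, L) = -2/(-5 + L)
(Y(-5, J(2)) + 105)*(-14) = (-2/(-5 + 4*2²) + 105)*(-14) = (-2/(-5 + 4*4) + 105)*(-14) = (-2/(-5 + 16) + 105)*(-14) = (-2/11 + 105)*(-14) = (1153/11)*(-14) = -16142/11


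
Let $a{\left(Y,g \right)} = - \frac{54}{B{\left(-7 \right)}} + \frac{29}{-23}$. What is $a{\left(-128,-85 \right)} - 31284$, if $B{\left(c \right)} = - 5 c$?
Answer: $- \frac{25185877}{805} \approx -31287.0$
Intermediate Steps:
$a{\left(Y,g \right)} = - \frac{2257}{805}$ ($a{\left(Y,g \right)} = - \frac{54}{\left(-5\right) \left(-7\right)} + \frac{29}{-23} = - \frac{54}{35} + 29 \left(- \frac{1}{23}\right) = \left(-54\right) \frac{1}{35} - \frac{29}{23} = - \frac{54}{35} - \frac{29}{23} = - \frac{2257}{805}$)
$a{\left(-128,-85 \right)} - 31284 = - \frac{2257}{805} - 31284 = - \frac{25185877}{805}$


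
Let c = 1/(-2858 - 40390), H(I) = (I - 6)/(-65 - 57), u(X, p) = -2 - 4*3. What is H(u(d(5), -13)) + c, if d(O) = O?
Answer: 432419/2638128 ≈ 0.16391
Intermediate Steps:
u(X, p) = -14 (u(X, p) = -2 - 12 = -14)
H(I) = 3/61 - I/122 (H(I) = (-6 + I)/(-122) = (-6 + I)*(-1/122) = 3/61 - I/122)
c = -1/43248 (c = 1/(-43248) = -1/43248 ≈ -2.3122e-5)
H(u(d(5), -13)) + c = (3/61 - 1/122*(-14)) - 1/43248 = (3/61 + 7/61) - 1/43248 = 10/61 - 1/43248 = 432419/2638128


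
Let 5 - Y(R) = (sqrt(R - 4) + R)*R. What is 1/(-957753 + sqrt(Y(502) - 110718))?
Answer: -1/(957753 - I*sqrt(362717 + 502*sqrt(498))) ≈ -1.0441e-6 - 6.6663e-10*I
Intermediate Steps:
Y(R) = 5 - R*(R + sqrt(-4 + R)) (Y(R) = 5 - (sqrt(R - 4) + R)*R = 5 - (sqrt(-4 + R) + R)*R = 5 - (R + sqrt(-4 + R))*R = 5 - R*(R + sqrt(-4 + R)))
1/(-957753 + sqrt(Y(502) - 110718)) = 1/(-957753 + sqrt((5 - 1*502**2 - 1*502*sqrt(-4 + 502)) - 110718)) = 1/(-957753 + sqrt((5 - 1*252004 - 1*502*sqrt(498)) - 110718)) = 1/(-957753 + sqrt((5 - 252004 - 502*sqrt(498)) - 110718)) = 1/(-957753 + sqrt((-251999 - 502*sqrt(498)) - 110718)) = 1/(-957753 + sqrt(-362717 - 502*sqrt(498)))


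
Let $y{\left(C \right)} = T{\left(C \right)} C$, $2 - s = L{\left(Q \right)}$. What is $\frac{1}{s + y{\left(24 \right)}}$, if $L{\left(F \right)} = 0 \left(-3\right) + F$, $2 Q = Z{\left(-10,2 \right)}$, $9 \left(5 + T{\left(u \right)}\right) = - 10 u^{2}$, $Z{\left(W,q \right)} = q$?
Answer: $- \frac{1}{15479} \approx -6.4604 \cdot 10^{-5}$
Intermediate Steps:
$T{\left(u \right)} = -5 - \frac{10 u^{2}}{9}$ ($T{\left(u \right)} = -5 + \frac{\left(-10\right) u^{2}}{9} = -5 - \frac{10 u^{2}}{9}$)
$Q = 1$ ($Q = \frac{1}{2} \cdot 2 = 1$)
$L{\left(F \right)} = F$ ($L{\left(F \right)} = 0 + F = F$)
$s = 1$ ($s = 2 - 1 = 1$)
$y{\left(C \right)} = C \left(-5 - \frac{10 C^{2}}{9}\right)$ ($y{\left(C \right)} = \left(-5 - \frac{10 C^{2}}{9}\right) C = C \left(-5 - \frac{10 C^{2}}{9}\right)$)
$\frac{1}{s + y{\left(24 \right)}} = \frac{1}{1 - \left(120 + \frac{10 \cdot 24^{3}}{9}\right)} = \frac{1}{1 - 15480} = \frac{1}{-15479} = - \frac{1}{15479}$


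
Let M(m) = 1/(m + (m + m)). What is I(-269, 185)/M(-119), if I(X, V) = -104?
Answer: 37128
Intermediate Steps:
M(m) = 1/(3*m) (M(m) = 1/(m + 2*m) = 1/(3*m))
I(-269, 185)/M(-119) = -104/((1/3)/(-119)) = -104/((1/3)*(-1/119)) = -104/(-1/357) = -104*(-357) = 37128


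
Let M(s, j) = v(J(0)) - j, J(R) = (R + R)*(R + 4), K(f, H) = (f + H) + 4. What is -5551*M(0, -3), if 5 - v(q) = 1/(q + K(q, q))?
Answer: -172081/4 ≈ -43020.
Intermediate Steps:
K(f, H) = 4 + H + f (K(f, H) = (H + f) + 4 = 4 + H + f)
J(R) = 2*R*(4 + R) (J(R) = (2*R)*(4 + R) = 2*R*(4 + R))
v(q) = 5 - 1/(4 + 3*q) (v(q) = 5 - 1/(q + (4 + q + q)) = 5 - 1/(q + (4 + 2*q)) = 5 - 1/(4 + 3*q))
M(s, j) = 19/4 - j (M(s, j) = (19 + 15*(2*0*(4 + 0)))/(4 + 3*(2*0*(4 + 0))) - j = (19 + 15*(2*0*4))/(4 + 3*(2*0*4)) - j = (19 + 15*0)/(4 + 3*0) - j = (19 + 0)/(4 + 0) - j = 19/4 - j)
-5551*M(0, -3) = -5551*(19/4 - 1*(-3)) = -5551*(19/4 + 3) = -5551*31/4 = -172081/4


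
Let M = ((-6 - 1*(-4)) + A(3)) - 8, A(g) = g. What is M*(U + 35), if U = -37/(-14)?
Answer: -527/2 ≈ -263.50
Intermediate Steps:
U = 37/14 (U = -37*(-1/14) = 37/14 ≈ 2.6429)
M = -7 (M = ((-6 - 1*(-4)) + 3) - 8 = ((-6 + 4) + 3) - 8 = (-2 + 3) - 8 = 1 - 8 = -7)
M*(U + 35) = -7*(37/14 + 35) = -7*527/14 = -527/2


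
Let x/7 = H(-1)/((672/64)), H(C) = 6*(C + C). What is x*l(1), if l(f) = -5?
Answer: 40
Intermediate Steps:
H(C) = 12*C (H(C) = 6*(2*C) = 12*C)
x = -8 (x = 7*((12*(-1))/((672/64))) = 7*(-12/(672*(1/64))) = 7*(-12/21/2) = 7*(-12*2/21) = 7*(-8/7) = -8)
x*l(1) = -8*(-5) = 40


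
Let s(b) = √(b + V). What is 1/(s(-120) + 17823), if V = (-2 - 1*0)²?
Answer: 17823/317659445 - 2*I*√29/317659445 ≈ 5.6107e-5 - 3.3905e-8*I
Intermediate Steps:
V = 4 (V = (-2 + 0)² = (-2)² = 4)
s(b) = √(4 + b) (s(b) = √(b + 4) = √(4 + b))
1/(s(-120) + 17823) = 1/(√(4 - 120) + 17823) = 1/(√(-116) + 17823) = 1/(2*I*√29 + 17823) = 1/(17823 + 2*I*√29)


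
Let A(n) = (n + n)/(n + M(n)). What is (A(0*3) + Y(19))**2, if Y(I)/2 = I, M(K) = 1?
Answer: 1444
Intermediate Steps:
A(n) = 2*n/(1 + n) (A(n) = (n + n)/(n + 1) = (2*n)/(1 + n) = 2*n/(1 + n))
Y(I) = 2*I
(A(0*3) + Y(19))**2 = (2*(0*3)/(1 + 0*3) + 2*19)**2 = (2*0/(1 + 0) + 38)**2 = (2*0/1 + 38)**2 = (2*0*1 + 38)**2 = (0 + 38)**2 = 38**2 = 1444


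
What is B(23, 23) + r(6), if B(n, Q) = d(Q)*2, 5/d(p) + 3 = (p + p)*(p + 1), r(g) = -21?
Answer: -23111/1101 ≈ -20.991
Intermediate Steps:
d(p) = 5/(-3 + 2*p*(1 + p)) (d(p) = 5/(-3 + (p + p)*(p + 1)) = 5/(-3 + (2*p)*(1 + p)) = 5/(-3 + 2*p*(1 + p)))
B(n, Q) = 10/(-3 + 2*Q + 2*Q²) (B(n, Q) = (5/(-3 + 2*Q + 2*Q²))*2 = 10/(-3 + 2*Q + 2*Q²))
B(23, 23) + r(6) = 10/(-3 + 2*23 + 2*23²) - 21 = 10/(-3 + 46 + 2*529) - 21 = 10/(-3 + 46 + 1058) - 21 = 10/1101 - 21 = -23111/1101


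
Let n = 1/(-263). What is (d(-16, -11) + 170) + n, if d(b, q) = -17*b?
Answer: 116245/263 ≈ 442.00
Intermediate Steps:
n = -1/263 ≈ -0.0038023
(d(-16, -11) + 170) + n = (-17*(-16) + 170) - 1/263 = (272 + 170) - 1/263 = 442 - 1/263 = 116245/263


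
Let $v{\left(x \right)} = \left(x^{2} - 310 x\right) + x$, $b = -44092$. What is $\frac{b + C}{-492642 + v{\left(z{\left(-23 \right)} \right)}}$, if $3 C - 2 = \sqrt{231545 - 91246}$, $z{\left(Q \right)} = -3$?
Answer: $\frac{66137}{737559} - \frac{\sqrt{140299}}{1475118} \approx 0.089416$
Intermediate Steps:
$v{\left(x \right)} = x^{2} - 309 x$
$C = \frac{2}{3} + \frac{\sqrt{140299}}{3}$ ($C = \frac{2}{3} + \frac{\sqrt{231545 - 91246}}{3} = \frac{2}{3} + \frac{\sqrt{140299}}{3} \approx 125.52$)
$\frac{b + C}{-492642 + v{\left(z{\left(-23 \right)} \right)}} = \frac{-44092 + \left(\frac{2}{3} + \frac{\sqrt{140299}}{3}\right)}{-492642 - 3 \left(-309 - 3\right)} = \frac{- \frac{132274}{3} + \frac{\sqrt{140299}}{3}}{-492642 - -936} = \frac{- \frac{132274}{3} + \frac{\sqrt{140299}}{3}}{-492642 + 936} = \frac{- \frac{132274}{3} + \frac{\sqrt{140299}}{3}}{-491706} = \left(- \frac{132274}{3} + \frac{\sqrt{140299}}{3}\right) \left(- \frac{1}{491706}\right) = \frac{66137}{737559} - \frac{\sqrt{140299}}{1475118}$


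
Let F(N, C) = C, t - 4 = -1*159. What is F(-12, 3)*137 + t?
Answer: 256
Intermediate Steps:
t = -155 (t = 4 - 1*159 = 4 - 159 = -155)
F(-12, 3)*137 + t = 3*137 - 155 = 411 - 155 = 256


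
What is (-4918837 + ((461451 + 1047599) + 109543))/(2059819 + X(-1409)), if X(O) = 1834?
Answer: -3300244/2061653 ≈ -1.6008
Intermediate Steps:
(-4918837 + ((461451 + 1047599) + 109543))/(2059819 + X(-1409)) = (-4918837 + ((461451 + 1047599) + 109543))/(2059819 + 1834) = (-4918837 + (1509050 + 109543))/2061653 = (-4918837 + 1618593)*(1/2061653) = -3300244*1/2061653 = -3300244/2061653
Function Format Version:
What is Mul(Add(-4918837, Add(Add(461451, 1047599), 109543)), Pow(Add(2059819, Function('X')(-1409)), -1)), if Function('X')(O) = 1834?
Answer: Rational(-3300244, 2061653) ≈ -1.6008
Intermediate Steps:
Mul(Add(-4918837, Add(Add(461451, 1047599), 109543)), Pow(Add(2059819, Function('X')(-1409)), -1)) = Mul(Add(-4918837, Add(Add(461451, 1047599), 109543)), Pow(Add(2059819, 1834), -1)) = Mul(Add(-4918837, Add(1509050, 109543)), Pow(2061653, -1)) = Mul(Add(-4918837, 1618593), Rational(1, 2061653)) = Mul(-3300244, Rational(1, 2061653)) = Rational(-3300244, 2061653)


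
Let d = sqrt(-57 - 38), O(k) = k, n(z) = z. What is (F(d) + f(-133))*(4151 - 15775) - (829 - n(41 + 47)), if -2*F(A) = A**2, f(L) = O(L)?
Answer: 993111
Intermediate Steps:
f(L) = L
d = I*sqrt(95) (d = sqrt(-95) = I*sqrt(95) ≈ 9.7468*I)
F(A) = -A**2/2
(F(d) + f(-133))*(4151 - 15775) - (829 - n(41 + 47)) = (-(I*sqrt(95))**2/2 - 133)*(4151 - 15775) - (829 - (41 + 47)) = (-1/2*(-95) - 133)*(-11624) - (829 - 1*88) = (95/2 - 133)*(-11624) - (829 - 88) = -171/2*(-11624) - 1*741 = 993852 - 741 = 993111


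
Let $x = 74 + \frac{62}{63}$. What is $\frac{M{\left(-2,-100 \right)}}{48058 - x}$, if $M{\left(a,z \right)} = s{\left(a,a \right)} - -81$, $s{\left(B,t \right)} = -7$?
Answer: $\frac{2331}{1511465} \approx 0.0015422$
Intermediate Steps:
$x = \frac{4724}{63}$ ($x = 74 + 62 \cdot \frac{1}{63} = 74 + \frac{62}{63} = \frac{4724}{63} \approx 74.984$)
$M{\left(a,z \right)} = 74$ ($M{\left(a,z \right)} = -7 - -81 = -7 + 81 = 74$)
$\frac{M{\left(-2,-100 \right)}}{48058 - x} = \frac{74}{48058 - \frac{4724}{63}} = \frac{74}{\frac{3022930}{63}} = 74 \cdot \frac{63}{3022930} = \frac{2331}{1511465}$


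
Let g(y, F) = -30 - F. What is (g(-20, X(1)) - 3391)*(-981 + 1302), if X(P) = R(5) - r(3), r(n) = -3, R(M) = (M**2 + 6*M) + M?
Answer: -1118364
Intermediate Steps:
R(M) = M**2 + 7*M
X(P) = 63 (X(P) = 5*(7 + 5) - 1*(-3) = 5*12 + 3 = 60 + 3 = 63)
(g(-20, X(1)) - 3391)*(-981 + 1302) = ((-30 - 1*63) - 3391)*(-981 + 1302) = ((-30 - 63) - 3391)*321 = (-93 - 3391)*321 = -3484*321 = -1118364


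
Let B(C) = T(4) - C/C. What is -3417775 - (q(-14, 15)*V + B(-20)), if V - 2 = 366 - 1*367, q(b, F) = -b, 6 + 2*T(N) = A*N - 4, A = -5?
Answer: -3417773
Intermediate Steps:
T(N) = -5 - 5*N/2 (T(N) = -3 + (-5*N - 4)/2 = -3 + (-4 - 5*N)/2 = -3 + (-2 - 5*N/2) = -5 - 5*N/2)
V = 1 (V = 2 + (366 - 1*367) = 2 + (366 - 367) = 2 - 1 = 1)
B(C) = -16 (B(C) = (-5 - 5/2*4) - C/C = (-5 - 10) - 1*1 = -15 - 1 = -16)
-3417775 - (q(-14, 15)*V + B(-20)) = -3417775 - (-1*(-14)*1 - 16) = -3417775 - (14*1 - 16) = -3417775 - (14 - 16) = -3417775 - 1*(-2) = -3417775 + 2 = -3417773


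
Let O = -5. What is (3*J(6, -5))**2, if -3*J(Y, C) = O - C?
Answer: 0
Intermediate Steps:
J(Y, C) = 5/3 + C/3 (J(Y, C) = -(-5 - C)/3 = 5/3 + C/3)
(3*J(6, -5))**2 = (3*(5/3 + (1/3)*(-5)))**2 = (3*(5/3 - 5/3))**2 = (3*0)**2 = 0**2 = 0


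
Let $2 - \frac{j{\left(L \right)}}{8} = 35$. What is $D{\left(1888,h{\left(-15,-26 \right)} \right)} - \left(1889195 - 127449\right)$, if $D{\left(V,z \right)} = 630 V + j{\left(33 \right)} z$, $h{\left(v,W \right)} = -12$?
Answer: $-569138$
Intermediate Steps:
$j{\left(L \right)} = -264$ ($j{\left(L \right)} = 16 - 280 = -264$)
$D{\left(V,z \right)} = - 264 z + 630 V$ ($D{\left(V,z \right)} = 630 V - 264 z = - 264 z + 630 V$)
$D{\left(1888,h{\left(-15,-26 \right)} \right)} - \left(1889195 - 127449\right) = \left(\left(-264\right) \left(-12\right) + 630 \cdot 1888\right) - \left(1889195 - 127449\right) = \left(3168 + 1189440\right) + \left(-1943660 + \left(54465 + 127449\right)\right) = 1192608 + \left(-1943660 + 181914\right) = 1192608 - 1761746 = -569138$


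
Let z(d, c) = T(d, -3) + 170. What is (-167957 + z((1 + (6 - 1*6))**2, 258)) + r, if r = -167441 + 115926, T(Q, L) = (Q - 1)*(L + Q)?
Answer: -219302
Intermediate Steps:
T(Q, L) = (-1 + Q)*(L + Q)
r = -51515
z(d, c) = 173 + d**2 - 4*d (z(d, c) = (d**2 - 1*(-3) - d - 3*d) + 170 = (d**2 + 3 - d - 3*d) + 170 = (3 + d**2 - 4*d) + 170 = 173 + d**2 - 4*d)
(-167957 + z((1 + (6 - 1*6))**2, 258)) + r = (-167957 + (173 + ((1 + (6 - 1*6))**2)**2 - 4*(1 + (6 - 1*6))**2)) - 51515 = (-167957 + (173 + ((1 + (6 - 6))**2)**2 - 4*(1 + (6 - 6))**2)) - 51515 = (-167957 + (173 + ((1 + 0)**2)**2 - 4*(1 + 0)**2)) - 51515 = (-167957 + (173 + (1**2)**2 - 4*1**2)) - 51515 = (-167957 + (173 + 1**2 - 4*1)) - 51515 = (-167957 + (173 + 1 - 4)) - 51515 = (-167957 + 170) - 51515 = -167787 - 51515 = -219302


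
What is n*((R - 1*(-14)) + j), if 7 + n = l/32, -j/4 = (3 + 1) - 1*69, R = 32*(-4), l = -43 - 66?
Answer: -24309/16 ≈ -1519.3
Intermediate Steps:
l = -109
R = -128
j = 260 (j = -4*((3 + 1) - 1*69) = -4*(4 - 69) = -4*(-65) = 260)
n = -333/32 (n = -7 - 109/32 = -333/32 ≈ -10.406)
n*((R - 1*(-14)) + j) = -333*((-128 - 1*(-14)) + 260)/32 = -333*((-128 + 14) + 260)/32 = -333*(-114 + 260)/32 = -333/32*146 = -24309/16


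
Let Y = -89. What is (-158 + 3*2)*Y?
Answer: 13528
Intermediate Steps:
(-158 + 3*2)*Y = (-158 + 3*2)*(-89) = (-158 + 6)*(-89) = -152*(-89) = 13528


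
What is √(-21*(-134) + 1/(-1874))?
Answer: √9882417190/1874 ≈ 53.047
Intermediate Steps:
√(-21*(-134) + 1/(-1874)) = √(2814 - 1/1874) = √(5273435/1874) = √9882417190/1874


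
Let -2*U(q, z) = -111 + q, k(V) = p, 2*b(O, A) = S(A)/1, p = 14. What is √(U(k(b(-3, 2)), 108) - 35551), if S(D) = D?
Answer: I*√142010/2 ≈ 188.42*I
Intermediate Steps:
b(O, A) = A/2 (b(O, A) = (A/1)/2 = (A*1)/2 = A/2)
k(V) = 14
U(q, z) = 111/2 - q/2 (U(q, z) = -(-111 + q)/2 = 111/2 - q/2)
√(U(k(b(-3, 2)), 108) - 35551) = √((111/2 - ½*14) - 35551) = √((111/2 - 7) - 35551) = √(97/2 - 35551) = √(-71005/2) = I*√142010/2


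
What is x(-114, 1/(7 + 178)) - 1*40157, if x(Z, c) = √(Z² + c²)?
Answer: -40157 + √444788101/185 ≈ -40043.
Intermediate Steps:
x(-114, 1/(7 + 178)) - 1*40157 = √((-114)² + (1/(7 + 178))²) - 1*40157 = √(12996 + (1/185)²) - 40157 = √(12996 + 1/34225) - 40157 = √(444788101/34225) - 40157 = √444788101/185 - 40157 = -40157 + √444788101/185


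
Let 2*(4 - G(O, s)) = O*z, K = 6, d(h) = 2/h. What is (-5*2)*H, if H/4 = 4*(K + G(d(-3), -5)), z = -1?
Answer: -4640/3 ≈ -1546.7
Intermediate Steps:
G(O, s) = 4 + O/2 (G(O, s) = 4 - O*(-1)/2 = 4 - (-1)*O/2 = 4 + O/2)
H = 464/3 (H = 4*(4*(6 + (4 + (2/(-3))/2))) = 4*(4*(6 + (4 + (2*(-1/3))/2))) = 4*(4*(6 + (4 + (1/2)*(-2/3)))) = 4*(4*(6 + (4 - 1/3))) = 4*(4*(6 + 11/3)) = 4*(4*(29/3)) = 4*(116/3) = 464/3 ≈ 154.67)
(-5*2)*H = -5*2*(464/3) = -10*464/3 = -4640/3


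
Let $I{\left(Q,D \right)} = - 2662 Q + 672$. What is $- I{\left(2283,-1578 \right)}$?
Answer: $6076674$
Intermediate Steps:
$I{\left(Q,D \right)} = 672 - 2662 Q$
$- I{\left(2283,-1578 \right)} = - (672 - 6077346) = \left(-1\right) \left(-6076674\right) = 6076674$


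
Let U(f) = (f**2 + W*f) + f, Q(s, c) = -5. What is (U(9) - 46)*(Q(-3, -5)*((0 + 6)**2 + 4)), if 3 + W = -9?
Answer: 12800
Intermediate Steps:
W = -12 (W = -3 - 9 = -12)
U(f) = f**2 - 11*f (U(f) = (f**2 - 12*f) + f = f**2 - 11*f)
(U(9) - 46)*(Q(-3, -5)*((0 + 6)**2 + 4)) = (9*(-11 + 9) - 46)*(-5*((0 + 6)**2 + 4)) = (9*(-2) - 46)*(-5*(6**2 + 4)) = (-18 - 46)*(-5*(36 + 4)) = -(-320)*40 = -64*(-200) = 12800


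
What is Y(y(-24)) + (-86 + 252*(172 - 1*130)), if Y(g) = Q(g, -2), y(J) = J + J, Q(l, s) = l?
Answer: 10450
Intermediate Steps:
y(J) = 2*J
Y(g) = g
Y(y(-24)) + (-86 + 252*(172 - 1*130)) = 2*(-24) + (-86 + 252*(172 - 1*130)) = -48 + (-86 + 252*(172 - 130)) = -48 + (-86 + 252*42) = -48 + (-86 + 10584) = -48 + 10498 = 10450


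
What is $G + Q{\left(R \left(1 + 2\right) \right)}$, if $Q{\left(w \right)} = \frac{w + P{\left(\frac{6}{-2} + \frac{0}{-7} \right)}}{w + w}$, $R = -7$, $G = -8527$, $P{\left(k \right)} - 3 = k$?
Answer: $- \frac{17053}{2} \approx -8526.5$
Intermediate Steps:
$P{\left(k \right)} = 3 + k$
$Q{\left(w \right)} = \frac{1}{2}$ ($Q{\left(w \right)} = \frac{w + \left(3 + \left(\frac{6}{-2} + \frac{0}{-7}\right)\right)}{w + w} = \frac{w + \left(3 + \left(6 \left(- \frac{1}{2}\right) + 0 \left(- \frac{1}{7}\right)\right)\right)}{2 w} = \left(w + \left(3 + \left(-3 + 0\right)\right)\right) \frac{1}{2 w} = \left(w + \left(3 - 3\right)\right) \frac{1}{2 w} = \left(w + 0\right) \frac{1}{2 w} = w \frac{1}{2 w} = \frac{1}{2}$)
$G + Q{\left(R \left(1 + 2\right) \right)} = -8527 + \frac{1}{2} = - \frac{17053}{2}$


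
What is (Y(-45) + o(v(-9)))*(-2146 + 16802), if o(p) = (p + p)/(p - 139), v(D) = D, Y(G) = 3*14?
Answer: 22841376/37 ≈ 6.1733e+5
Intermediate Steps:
Y(G) = 42
o(p) = 2*p/(-139 + p) (o(p) = (2*p)/(-139 + p) = 2*p/(-139 + p))
(Y(-45) + o(v(-9)))*(-2146 + 16802) = (42 + 2*(-9)/(-139 - 9))*(-2146 + 16802) = (42 + 2*(-9)/(-148))*14656 = (42 + 2*(-9)*(-1/148))*14656 = (42 + 9/74)*14656 = (3117/74)*14656 = 22841376/37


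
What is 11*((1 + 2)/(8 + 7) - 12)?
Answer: -649/5 ≈ -129.80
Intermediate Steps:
11*((1 + 2)/(8 + 7) - 12) = 11*(3/15 - 12) = 11*(3*(1/15) - 12) = 11*(⅕ - 12) = 11*(-59/5) = -649/5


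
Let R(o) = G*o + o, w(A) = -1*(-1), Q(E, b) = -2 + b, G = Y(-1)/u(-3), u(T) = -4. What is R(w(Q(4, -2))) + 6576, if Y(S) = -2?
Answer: 13155/2 ≈ 6577.5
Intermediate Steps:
G = ½ (G = -2/(-4) = -2*(-¼) = ½ ≈ 0.50000)
w(A) = 1
R(o) = 3*o/2 (R(o) = o/2 + o = 3*o/2)
R(w(Q(4, -2))) + 6576 = (3/2)*1 + 6576 = 3/2 + 6576 = 13155/2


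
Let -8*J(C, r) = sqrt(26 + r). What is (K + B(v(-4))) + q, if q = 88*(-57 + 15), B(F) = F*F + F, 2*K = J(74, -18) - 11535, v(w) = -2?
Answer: -18923/2 - sqrt(2)/8 ≈ -9461.7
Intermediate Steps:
J(C, r) = -sqrt(26 + r)/8
K = -11535/2 - sqrt(2)/8 (K = (-sqrt(26 - 18)/8 - 11535)/2 = (-sqrt(2)/4 - 11535)/2 = (-11535 - sqrt(2)/4)/2 = -11535/2 - sqrt(2)/8 ≈ -5767.7)
B(F) = F + F**2 (B(F) = F**2 + F = F + F**2)
q = -3696 (q = 88*(-42) = -3696)
(K + B(v(-4))) + q = ((-11535/2 - sqrt(2)/8) - 2*(1 - 2)) - 3696 = ((-11535/2 - sqrt(2)/8) - 2*(-1)) - 3696 = ((-11535/2 - sqrt(2)/8) + 2) - 3696 = (-11531/2 - sqrt(2)/8) - 3696 = -18923/2 - sqrt(2)/8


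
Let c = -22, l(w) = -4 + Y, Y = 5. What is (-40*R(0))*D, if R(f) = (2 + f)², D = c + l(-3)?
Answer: 3360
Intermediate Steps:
l(w) = 1 (l(w) = -4 + 5 = 1)
D = -21 (D = -22 + 1 = -21)
(-40*R(0))*D = -40*(2 + 0)²*(-21) = -40*2²*(-21) = -40*4*(-21) = -160*(-21) = 3360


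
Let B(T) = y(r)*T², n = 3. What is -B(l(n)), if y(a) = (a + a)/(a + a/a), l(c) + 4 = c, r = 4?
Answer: -8/5 ≈ -1.6000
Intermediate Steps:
l(c) = -4 + c
y(a) = 2*a/(1 + a) (y(a) = (2*a)/(a + 1) = (2*a)/(1 + a) = 2*a/(1 + a))
B(T) = 8*T²/5 (B(T) = (2*4/(1 + 4))*T² = (2*4/5)*T² = (2*4*(⅕))*T² = 8*T²/5)
-B(l(n)) = -8*(-4 + 3)²/5 = -8*(-1)²/5 = -8/5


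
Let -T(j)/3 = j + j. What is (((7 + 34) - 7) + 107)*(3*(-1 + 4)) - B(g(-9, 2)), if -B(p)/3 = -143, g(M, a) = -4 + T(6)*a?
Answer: 840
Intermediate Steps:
T(j) = -6*j (T(j) = -3*(j + j) = -6*j)
g(M, a) = -4 - 36*a (g(M, a) = -4 + (-6*6)*a = -4 - 36*a)
B(p) = 429 (B(p) = -3*(-143) = 429)
(((7 + 34) - 7) + 107)*(3*(-1 + 4)) - B(g(-9, 2)) = (((7 + 34) - 7) + 107)*(3*(-1 + 4)) - 1*429 = ((41 - 7) + 107)*(3*3) - 429 = (34 + 107)*9 - 429 = 141*9 - 429 = 1269 - 429 = 840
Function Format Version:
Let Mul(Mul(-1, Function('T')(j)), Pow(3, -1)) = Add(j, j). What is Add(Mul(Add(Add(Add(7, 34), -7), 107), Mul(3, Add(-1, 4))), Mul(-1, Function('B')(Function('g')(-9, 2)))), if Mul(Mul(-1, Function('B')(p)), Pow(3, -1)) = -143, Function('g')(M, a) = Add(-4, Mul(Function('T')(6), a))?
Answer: 840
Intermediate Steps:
Function('T')(j) = Mul(-6, j) (Function('T')(j) = Mul(-3, Add(j, j)) = Mul(-3, Mul(2, j)) = Mul(-6, j))
Function('g')(M, a) = Add(-4, Mul(-36, a)) (Function('g')(M, a) = Add(-4, Mul(Mul(-6, 6), a)) = Add(-4, Mul(-36, a)))
Function('B')(p) = 429 (Function('B')(p) = Mul(-3, -143) = 429)
Add(Mul(Add(Add(Add(7, 34), -7), 107), Mul(3, Add(-1, 4))), Mul(-1, Function('B')(Function('g')(-9, 2)))) = Add(Mul(Add(Add(Add(7, 34), -7), 107), Mul(3, Add(-1, 4))), Mul(-1, 429)) = Add(Mul(Add(Add(41, -7), 107), Mul(3, 3)), -429) = Add(Mul(Add(34, 107), 9), -429) = Add(Mul(141, 9), -429) = Add(1269, -429) = 840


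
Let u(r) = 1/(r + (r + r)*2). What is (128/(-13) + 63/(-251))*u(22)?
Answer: -32947/358930 ≈ -0.091792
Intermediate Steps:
u(r) = 1/(5*r) (u(r) = 1/(r + (2*r)*2) = 1/(r + 4*r) = 1/(5*r))
(128/(-13) + 63/(-251))*u(22) = (128/(-13) + 63/(-251))*((⅕)/22) = (128*(-1/13) + 63*(-1/251))*((⅕)*(1/22)) = (-128/13 - 63/251)*(1/110) = -32947/3263*1/110 = -32947/358930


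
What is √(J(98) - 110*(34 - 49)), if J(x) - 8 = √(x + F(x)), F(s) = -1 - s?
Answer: √(1658 + I) ≈ 40.719 + 0.0123*I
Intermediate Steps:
J(x) = 8 + I (J(x) = 8 + √(x + (-1 - x)) = 8 + √(-1) = 8 + I)
√(J(98) - 110*(34 - 49)) = √((8 + I) - 110*(34 - 49)) = √((8 + I) - 110*(-15)) = √((8 + I) + 1650) = √(1658 + I)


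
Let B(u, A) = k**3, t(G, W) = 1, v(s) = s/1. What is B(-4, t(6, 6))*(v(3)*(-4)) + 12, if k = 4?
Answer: -756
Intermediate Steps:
v(s) = s (v(s) = s*1 = s)
B(u, A) = 64 (B(u, A) = 4**3 = 64)
B(-4, t(6, 6))*(v(3)*(-4)) + 12 = 64*(3*(-4)) + 12 = 64*(-12) + 12 = -768 + 12 = -756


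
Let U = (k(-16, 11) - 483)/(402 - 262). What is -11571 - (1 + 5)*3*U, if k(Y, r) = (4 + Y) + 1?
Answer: -402762/35 ≈ -11507.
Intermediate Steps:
k(Y, r) = 5 + Y
U = -247/70 (U = ((5 - 16) - 483)/(402 - 262) = (-11 - 483)/140 = -494*1/140 = -247/70 ≈ -3.5286)
-11571 - (1 + 5)*3*U = -11571 - (1 + 5)*3*(-247)/70 = -11571 - 6*3*(-247)/70 = -11571 - 18*(-247)/70 = -11571 - 1*(-2223/35) = -11571 + 2223/35 = -402762/35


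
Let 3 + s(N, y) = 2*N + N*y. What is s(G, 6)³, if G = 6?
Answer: 91125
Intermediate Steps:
s(N, y) = -3 + 2*N + N*y (s(N, y) = -3 + (2*N + N*y) = -3 + 2*N + N*y)
s(G, 6)³ = (-3 + 2*6 + 6*6)³ = (-3 + 12 + 36)³ = 45³ = 91125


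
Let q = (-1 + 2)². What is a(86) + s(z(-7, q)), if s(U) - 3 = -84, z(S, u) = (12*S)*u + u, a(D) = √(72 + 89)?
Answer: -81 + √161 ≈ -68.311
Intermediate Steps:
a(D) = √161
q = 1 (q = 1² = 1)
z(S, u) = u + 12*S*u (z(S, u) = 12*S*u + u = u + 12*S*u)
s(U) = -81 (s(U) = 3 - 84 = -81)
a(86) + s(z(-7, q)) = √161 - 81 = -81 + √161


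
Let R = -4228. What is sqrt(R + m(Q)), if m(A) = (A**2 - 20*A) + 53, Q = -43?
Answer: I*sqrt(1466) ≈ 38.288*I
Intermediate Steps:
m(A) = 53 + A**2 - 20*A
sqrt(R + m(Q)) = sqrt(-4228 + (53 + (-43)**2 - 20*(-43))) = sqrt(-4228 + (53 + 1849 + 860)) = sqrt(-4228 + 2762) = sqrt(-1466) = I*sqrt(1466)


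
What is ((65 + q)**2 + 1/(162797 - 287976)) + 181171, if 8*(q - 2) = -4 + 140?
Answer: 23562067632/125179 ≈ 1.8823e+5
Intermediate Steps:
q = 19 (q = 2 + (-4 + 140)/8 = 2 + (1/8)*136 = 2 + 17 = 19)
((65 + q)**2 + 1/(162797 - 287976)) + 181171 = ((65 + 19)**2 + 1/(162797 - 287976)) + 181171 = (84**2 + 1/(-125179)) + 181171 = (7056 - 1/125179) + 181171 = 883263023/125179 + 181171 = 23562067632/125179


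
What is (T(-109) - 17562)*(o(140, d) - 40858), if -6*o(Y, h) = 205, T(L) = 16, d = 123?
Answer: 2152481869/3 ≈ 7.1749e+8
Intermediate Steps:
o(Y, h) = -205/6 (o(Y, h) = -1/6*205 = -205/6)
(T(-109) - 17562)*(o(140, d) - 40858) = (16 - 17562)*(-205/6 - 40858) = -17546*(-245353/6) = 2152481869/3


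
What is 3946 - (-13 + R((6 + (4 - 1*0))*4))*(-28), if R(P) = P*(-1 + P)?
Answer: 47262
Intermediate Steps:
3946 - (-13 + R((6 + (4 - 1*0))*4))*(-28) = 3946 - (-13 + ((6 + (4 - 1*0))*4)*(-1 + (6 + (4 - 1*0))*4))*(-28) = 3946 - (-13 + ((6 + (4 + 0))*4)*(-1 + (6 + (4 + 0))*4))*(-28) = 3946 - (-13 + ((6 + 4)*4)*(-1 + (6 + 4)*4))*(-28) = 3946 - (-13 + (10*4)*(-1 + 10*4))*(-28) = 3946 - (-13 + 40*(-1 + 40))*(-28) = 3946 - (-13 + 40*39)*(-28) = 3946 - (-13 + 1560)*(-28) = 3946 - 1547*(-28) = 3946 - 1*(-43316) = 3946 + 43316 = 47262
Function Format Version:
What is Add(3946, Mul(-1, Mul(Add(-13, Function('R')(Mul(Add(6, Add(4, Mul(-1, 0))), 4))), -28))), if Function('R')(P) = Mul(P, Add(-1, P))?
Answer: 47262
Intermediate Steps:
Add(3946, Mul(-1, Mul(Add(-13, Function('R')(Mul(Add(6, Add(4, Mul(-1, 0))), 4))), -28))) = Add(3946, Mul(-1, Mul(Add(-13, Mul(Mul(Add(6, Add(4, Mul(-1, 0))), 4), Add(-1, Mul(Add(6, Add(4, Mul(-1, 0))), 4)))), -28))) = Add(3946, Mul(-1, Mul(Add(-13, Mul(Mul(Add(6, Add(4, 0)), 4), Add(-1, Mul(Add(6, Add(4, 0)), 4)))), -28))) = Add(3946, Mul(-1, Mul(Add(-13, Mul(Mul(Add(6, 4), 4), Add(-1, Mul(Add(6, 4), 4)))), -28))) = Add(3946, Mul(-1, Mul(Add(-13, Mul(Mul(10, 4), Add(-1, Mul(10, 4)))), -28))) = Add(3946, Mul(-1, Mul(Add(-13, Mul(40, Add(-1, 40))), -28))) = Add(3946, Mul(-1, Mul(Add(-13, Mul(40, 39)), -28))) = Add(3946, Mul(-1, Mul(Add(-13, 1560), -28))) = Add(3946, Mul(-1, Mul(1547, -28))) = Add(3946, Mul(-1, -43316)) = Add(3946, 43316) = 47262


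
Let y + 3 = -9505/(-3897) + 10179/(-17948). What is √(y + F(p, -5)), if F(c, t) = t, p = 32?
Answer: I*√832750785944441/11657226 ≈ 2.4755*I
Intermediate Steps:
y = -78901891/69943356 (y = -3 + (-9505/(-3897) + 10179/(-17948)) = -3 + (-9505*(-1/3897) + 10179*(-1/17948)) = -3 + (9505/3897 - 10179/17948) = -3 + 130928177/69943356 = -78901891/69943356 ≈ -1.1281)
√(y + F(p, -5)) = √(-78901891/69943356 - 5) = √(-428618671/69943356) = I*√832750785944441/11657226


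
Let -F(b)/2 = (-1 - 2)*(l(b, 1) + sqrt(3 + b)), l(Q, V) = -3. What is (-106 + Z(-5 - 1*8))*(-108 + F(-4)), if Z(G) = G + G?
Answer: 16632 - 792*I ≈ 16632.0 - 792.0*I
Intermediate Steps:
Z(G) = 2*G
F(b) = -18 + 6*sqrt(3 + b) (F(b) = -2*(-1 - 2)*(-3 + sqrt(3 + b)) = -(-6)*(-3 + sqrt(3 + b)) = -2*(9 - 3*sqrt(3 + b)) = -18 + 6*sqrt(3 + b))
(-106 + Z(-5 - 1*8))*(-108 + F(-4)) = (-106 + 2*(-5 - 1*8))*(-108 + (-18 + 6*sqrt(3 - 4))) = (-106 + 2*(-5 - 8))*(-108 + (-18 + 6*sqrt(-1))) = (-106 + 2*(-13))*(-108 + (-18 + 6*I)) = (-106 - 26)*(-126 + 6*I) = -132*(-126 + 6*I) = 16632 - 792*I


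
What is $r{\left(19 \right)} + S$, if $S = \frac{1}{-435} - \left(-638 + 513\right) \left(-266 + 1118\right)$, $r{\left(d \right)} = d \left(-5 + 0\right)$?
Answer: $\frac{46286174}{435} \approx 1.0641 \cdot 10^{5}$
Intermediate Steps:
$r{\left(d \right)} = - 5 d$ ($r{\left(d \right)} = d \left(-5\right) = - 5 d$)
$S = \frac{46327499}{435}$ ($S = - \frac{1}{435} - \left(-125\right) 852 = - \frac{1}{435} - -106500 = - \frac{1}{435} + 106500 = \frac{46327499}{435} \approx 1.065 \cdot 10^{5}$)
$r{\left(19 \right)} + S = \left(-5\right) 19 + \frac{46327499}{435} = -95 + \frac{46327499}{435} = \frac{46286174}{435}$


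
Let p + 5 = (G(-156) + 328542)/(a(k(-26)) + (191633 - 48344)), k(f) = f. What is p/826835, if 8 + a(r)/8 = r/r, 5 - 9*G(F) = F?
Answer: -3488446/1065870517995 ≈ -3.2729e-6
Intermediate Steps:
G(F) = 5/9 - F/9
a(r) = -56 (a(r) = -64 + 8*(r/r) = -64 + 8*1 = -64 + 8 = -56)
p = -3488446/1289097 (p = -5 + ((5/9 - 1/9*(-156)) + 328542)/(-56 + (191633 - 48344)) = -5 + ((5/9 + 52/3) + 328542)/(-56 + 143289) = -5 + (161/9 + 328542)/143233 = -5 + (2957039/9)*(1/143233) = -5 + 2957039/1289097 = -3488446/1289097 ≈ -2.7061)
p/826835 = -3488446/1289097/826835 = -3488446/1289097*1/826835 = -3488446/1065870517995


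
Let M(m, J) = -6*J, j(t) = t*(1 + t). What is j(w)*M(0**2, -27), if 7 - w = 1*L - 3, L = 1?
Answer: 14580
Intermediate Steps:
w = 9 (w = 7 - (1*1 - 3) = 7 - (1 - 3) = 7 - 1*(-2) = 7 + 2 = 9)
j(w)*M(0**2, -27) = (9*(1 + 9))*(-6*(-27)) = (9*10)*162 = 90*162 = 14580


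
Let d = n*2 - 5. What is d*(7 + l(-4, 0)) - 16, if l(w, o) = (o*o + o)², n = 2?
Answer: -23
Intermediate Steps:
l(w, o) = (o + o²)² (l(w, o) = (o² + o)² = (o + o²)²)
d = -1 (d = 2*2 - 5 = 4 - 5 = -1)
d*(7 + l(-4, 0)) - 16 = -(7 + 0²*(1 + 0)²) - 16 = -(7 + 0*1²) - 16 = -(7 + 0*1) - 16 = -(7 + 0) - 16 = -1*7 - 16 = -7 - 16 = -23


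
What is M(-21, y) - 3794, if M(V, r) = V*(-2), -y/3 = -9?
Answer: -3752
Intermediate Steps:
y = 27 (y = -3*(-9) = 27)
M(V, r) = -2*V
M(-21, y) - 3794 = -2*(-21) - 3794 = 42 - 3794 = -3752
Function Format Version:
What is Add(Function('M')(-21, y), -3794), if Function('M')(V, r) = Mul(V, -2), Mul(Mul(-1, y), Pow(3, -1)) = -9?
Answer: -3752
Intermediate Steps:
y = 27 (y = Mul(-3, -9) = 27)
Function('M')(V, r) = Mul(-2, V)
Add(Function('M')(-21, y), -3794) = Add(Mul(-2, -21), -3794) = Add(42, -3794) = -3752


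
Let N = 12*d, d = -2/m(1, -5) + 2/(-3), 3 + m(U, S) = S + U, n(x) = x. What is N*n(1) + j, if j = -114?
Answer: -830/7 ≈ -118.57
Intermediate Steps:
m(U, S) = -3 + S + U (m(U, S) = -3 + (S + U) = -3 + S + U)
d = -8/21 (d = -2/(-3 - 5 + 1) + 2/(-3) = -2/(-7) + 2*(-⅓) = -2*(-⅐) - ⅔ = 2/7 - ⅔ = -8/21 ≈ -0.38095)
N = -32/7 (N = 12*(-8/21) = -32/7 ≈ -4.5714)
N*n(1) + j = -32/7*1 - 114 = -32/7 - 114 = -830/7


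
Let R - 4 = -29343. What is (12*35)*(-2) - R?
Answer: 28499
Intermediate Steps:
R = -29339 (R = 4 - 29343 = -29339)
(12*35)*(-2) - R = (12*35)*(-2) - 1*(-29339) = 420*(-2) + 29339 = -840 + 29339 = 28499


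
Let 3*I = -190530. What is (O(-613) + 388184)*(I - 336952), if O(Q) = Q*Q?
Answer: -305934146286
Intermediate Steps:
O(Q) = Q**2
I = -63510 (I = (1/3)*(-190530) = -63510)
(O(-613) + 388184)*(I - 336952) = ((-613)**2 + 388184)*(-63510 - 336952) = (375769 + 388184)*(-400462) = 763953*(-400462) = -305934146286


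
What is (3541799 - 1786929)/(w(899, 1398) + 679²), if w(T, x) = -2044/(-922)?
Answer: 808995070/212540923 ≈ 3.8063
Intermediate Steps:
w(T, x) = 1022/461 (w(T, x) = -2044*(-1/922) = 1022/461)
(3541799 - 1786929)/(w(899, 1398) + 679²) = (3541799 - 1786929)/(1022/461 + 679²) = 1754870/(1022/461 + 461041) = 1754870/(212540923/461) = 1754870*(461/212540923) = 808995070/212540923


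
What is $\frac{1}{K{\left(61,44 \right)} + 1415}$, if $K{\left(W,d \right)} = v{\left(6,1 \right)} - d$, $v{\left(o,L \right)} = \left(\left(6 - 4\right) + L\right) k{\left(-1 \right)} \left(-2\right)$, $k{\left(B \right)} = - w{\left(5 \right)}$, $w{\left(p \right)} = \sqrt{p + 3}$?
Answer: $\frac{457}{626451} - \frac{4 \sqrt{2}}{626451} \approx 0.00072048$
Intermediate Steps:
$w{\left(p \right)} = \sqrt{3 + p}$
$k{\left(B \right)} = - 2 \sqrt{2}$ ($k{\left(B \right)} = - \sqrt{3 + 5} = - \sqrt{8} = - 2 \sqrt{2}$)
$v{\left(o,L \right)} = 4 \sqrt{2} \left(2 + L\right)$ ($v{\left(o,L \right)} = \left(\left(6 - 4\right) + L\right) \left(- 2 \sqrt{2}\right) \left(-2\right) = \left(2 + L\right) \left(- 2 \sqrt{2}\right) \left(-2\right) = - 2 \sqrt{2} \left(2 + L\right) \left(-2\right) = 4 \sqrt{2} \left(2 + L\right)$)
$K{\left(W,d \right)} = - d + 12 \sqrt{2}$ ($K{\left(W,d \right)} = 4 \sqrt{2} \left(2 + 1\right) - d = 4 \sqrt{2} \cdot 3 - d = 12 \sqrt{2} - d = - d + 12 \sqrt{2}$)
$\frac{1}{K{\left(61,44 \right)} + 1415} = \frac{1}{\left(\left(-1\right) 44 + 12 \sqrt{2}\right) + 1415} = \frac{1}{\left(-44 + 12 \sqrt{2}\right) + 1415} = \frac{1}{1371 + 12 \sqrt{2}}$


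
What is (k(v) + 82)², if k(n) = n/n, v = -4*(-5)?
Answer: 6889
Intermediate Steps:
v = 20
k(n) = 1
(k(v) + 82)² = (1 + 82)² = 83² = 6889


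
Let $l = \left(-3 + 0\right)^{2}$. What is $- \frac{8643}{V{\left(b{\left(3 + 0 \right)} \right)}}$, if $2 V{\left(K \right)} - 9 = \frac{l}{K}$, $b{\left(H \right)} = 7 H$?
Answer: $- \frac{20167}{11} \approx -1833.4$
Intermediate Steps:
$l = 9$ ($l = \left(-3\right)^{2} = 9$)
$V{\left(K \right)} = \frac{9}{2} + \frac{9}{2 K}$ ($V{\left(K \right)} = \frac{9}{2} + \frac{9 \frac{1}{K}}{2} = \frac{9}{2} + \frac{9}{2 K}$)
$- \frac{8643}{V{\left(b{\left(3 + 0 \right)} \right)}} = - \frac{8643}{\frac{9}{2} \frac{1}{7 \left(3 + 0\right)} \left(1 + 7 \left(3 + 0\right)\right)} = - \frac{8643}{\frac{9}{2} \frac{1}{7 \cdot 3} \left(1 + 7 \cdot 3\right)} = - \frac{8643}{\frac{9}{2} \cdot \frac{1}{21} \left(1 + 21\right)} = - \frac{8643}{\frac{9}{2} \cdot \frac{1}{21} \cdot 22} = - \frac{8643}{\frac{33}{7}} = \left(-8643\right) \frac{7}{33} = - \frac{20167}{11}$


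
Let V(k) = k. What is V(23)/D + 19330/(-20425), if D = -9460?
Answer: -170541/179740 ≈ -0.94882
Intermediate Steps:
V(23)/D + 19330/(-20425) = 23/(-9460) + 19330/(-20425) = 23*(-1/9460) + 19330*(-1/20425) = -23/9460 - 3866/4085 = -170541/179740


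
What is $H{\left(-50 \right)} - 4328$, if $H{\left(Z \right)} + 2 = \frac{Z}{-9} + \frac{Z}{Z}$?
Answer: $- \frac{38911}{9} \approx -4323.4$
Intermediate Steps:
$H{\left(Z \right)} = -1 - \frac{Z}{9}$ ($H{\left(Z \right)} = -2 + \left(\frac{Z}{-9} + \frac{Z}{Z}\right) = -2 + \left(Z \left(- \frac{1}{9}\right) + 1\right) = -2 - \left(-1 + \frac{Z}{9}\right) = -1 - \frac{Z}{9}$)
$H{\left(-50 \right)} - 4328 = \left(-1 - - \frac{50}{9}\right) - 4328 = \left(-1 + \frac{50}{9}\right) - 4328 = \frac{41}{9} - 4328 = - \frac{38911}{9}$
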